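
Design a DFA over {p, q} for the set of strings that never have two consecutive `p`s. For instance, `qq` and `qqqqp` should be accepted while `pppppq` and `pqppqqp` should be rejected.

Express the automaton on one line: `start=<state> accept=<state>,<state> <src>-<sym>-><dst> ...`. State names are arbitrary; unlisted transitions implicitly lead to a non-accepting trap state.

This is the complement of 'contains `pp`'. Use the same substring-matching states — A through C holding how much of `pp` has just been matched — but flip the accepting set: everything except the trap C accepts.
3 states suffice.
       p  q 
>* A   B  A 
 * B   C  A 
   C   C  C 
(> = start, * = accepting)

start=A accept=A,B A-p->B A-q->A B-p->C B-q->A C-p->C C-q->C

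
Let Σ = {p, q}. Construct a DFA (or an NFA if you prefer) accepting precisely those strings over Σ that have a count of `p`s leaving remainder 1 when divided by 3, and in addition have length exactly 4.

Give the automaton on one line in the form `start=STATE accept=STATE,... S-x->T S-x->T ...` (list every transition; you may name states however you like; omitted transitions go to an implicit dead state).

start=s0 accept=s9 s0-p->s1 s0-q->s2 s1-p->s3 s1-q->s4 s2-p->s4 s2-q->s5 s3-p->s6 s3-q->s7 s4-p->s7 s4-q->s8 s5-p->s8 s5-q->s6 s6-p->s9 s6-q->s10 s7-p->s10 s7-q->s11 s8-p->s11 s8-q->s9 s9-p->s12 s9-q->s13 s10-p->s13 s10-q->s14 s11-p->s14 s11-q->s12 s12-p->s14 s12-q->s12 s13-p->s12 s13-q->s13 s14-p->s13 s14-q->s14

Build one automaton per condition and run them in lockstep. One (3 states) tracks the count of `p`s modulo 3; the other (6 states) tracks the input length, saturating at 5. Each combined state is a pair, one component from each; accept when both components accept.
          p    q  
>  s0     s1   s2 
   s1     s3   s4 
   s2     s4   s5 
   s3     s6   s7 
   s4     s7   s8 
   s5     s8   s6 
   s6     s9  s10 
   s7    s10  s11 
   s8    s11   s9 
 * s9    s12  s13 
   s10   s13  s14 
   s11   s14  s12 
   s12   s14  s12 
   s13   s12  s13 
   s14   s13  s14 
(> = start, * = accepting)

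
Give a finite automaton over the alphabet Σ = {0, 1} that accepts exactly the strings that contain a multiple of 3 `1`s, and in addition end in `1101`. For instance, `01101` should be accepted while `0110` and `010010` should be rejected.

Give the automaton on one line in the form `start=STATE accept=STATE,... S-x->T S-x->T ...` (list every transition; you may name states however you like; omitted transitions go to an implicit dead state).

start=S0 accept=S8 S0-0->S0 S0-1->S1 S1-0->S2 S1-1->S3 S2-0->S2 S2-1->S4 S3-0->S5 S3-1->S6 S4-0->S7 S4-1->S6 S5-0->S7 S5-1->S8 S6-0->S9 S6-1->S10 S7-0->S7 S7-1->S11 S8-0->S0 S8-1->S10 S9-0->S0 S9-1->S12 S10-0->S13 S10-1->S3 S11-0->S0 S11-1->S10 S12-0->S2 S12-1->S3 S13-0->S2 S13-1->S14 S14-0->S7 S14-1->S6

Build one automaton per condition and run them in lockstep. The first has 3 states tracking the count of `1`s modulo 3; the second has 5 states tracking how much of the suffix `1101` has currently been matched. A product state is a pair (one from each), accepting exactly when both do.
A 15-state machine:
          0    1  
>  S0     S0   S1 
   S1     S2   S3 
   S2     S2   S4 
   S3     S5   S6 
   S4     S7   S6 
   S5     S7   S8 
   S6     S9  S10 
   S7     S7  S11 
 * S8     S0  S10 
   S9     S0  S12 
   S10   S13   S3 
   S11    S0  S10 
   S12    S2   S3 
   S13    S2  S14 
   S14    S7   S6 
(> = start, * = accepting)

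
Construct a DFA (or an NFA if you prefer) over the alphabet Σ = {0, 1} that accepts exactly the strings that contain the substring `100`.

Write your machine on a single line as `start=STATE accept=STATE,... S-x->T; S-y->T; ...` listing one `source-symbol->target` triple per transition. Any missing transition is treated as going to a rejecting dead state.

Track how much of `100` has been matched so far: state S0 is no progress, S3 is the absorbing accept state reached once `100` has occurred. Intermediate states record partial matches; on a mismatch, fall back to the longest reusable overlap.
A 4-state machine:
        0   1  
>  S0   S0  S1 
   S1   S2  S1 
   S2   S3  S1 
 * S3   S3  S3 
(> = start, * = accepting)

start=S0; accept=S3; S0-0->S0; S0-1->S1; S1-0->S2; S1-1->S1; S2-0->S3; S2-1->S1; S3-0->S3; S3-1->S3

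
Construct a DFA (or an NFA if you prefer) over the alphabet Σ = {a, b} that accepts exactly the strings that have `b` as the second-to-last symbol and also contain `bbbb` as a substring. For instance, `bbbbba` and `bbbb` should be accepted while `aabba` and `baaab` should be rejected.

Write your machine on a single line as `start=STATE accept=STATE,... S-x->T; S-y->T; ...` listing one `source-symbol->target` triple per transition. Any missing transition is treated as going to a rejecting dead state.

start=s0; accept=s4,s5; s0-a->s0; s0-b->s1; s1-a->s0; s1-b->s2; s2-a->s0; s2-b->s3; s3-a->s0; s3-b->s4; s4-a->s5; s4-b->s4; s5-a->s6; s5-b->s7; s6-a->s6; s6-b->s7; s7-a->s5; s7-b->s4

Build one automaton per condition and run them in lockstep. One (7 states) tracks the last 2 symbols read; the other (5 states) tracks whether and how much of `bbbb` has been seen. Each combined state is a pair, one component from each; accept when both components accept. After merging equivalent states the machine shrinks.
An 8-state machine:
        a   b  
>  s0   s0  s1 
   s1   s0  s2 
   s2   s0  s3 
   s3   s0  s4 
 * s4   s5  s4 
 * s5   s6  s7 
   s6   s6  s7 
   s7   s5  s4 
(> = start, * = accepting)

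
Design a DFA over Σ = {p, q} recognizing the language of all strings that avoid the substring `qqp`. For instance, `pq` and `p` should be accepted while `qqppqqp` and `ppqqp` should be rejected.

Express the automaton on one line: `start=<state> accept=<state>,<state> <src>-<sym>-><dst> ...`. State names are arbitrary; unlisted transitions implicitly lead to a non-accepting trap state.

Track partial matches of the forbidden pattern `qqp`. State s3 is a dead state reached once `qqp` has occurred; every other state accepts. s0 means no part of `qqp` is currently matched.
A 4-state machine:
        p   q  
>* s0   s0  s1 
 * s1   s0  s2 
 * s2   s3  s2 
   s3   s3  s3 
(> = start, * = accepting)

start=s0 accept=s0,s1,s2 s0-p->s0 s0-q->s1 s1-p->s0 s1-q->s2 s2-p->s3 s2-q->s2 s3-p->s3 s3-q->s3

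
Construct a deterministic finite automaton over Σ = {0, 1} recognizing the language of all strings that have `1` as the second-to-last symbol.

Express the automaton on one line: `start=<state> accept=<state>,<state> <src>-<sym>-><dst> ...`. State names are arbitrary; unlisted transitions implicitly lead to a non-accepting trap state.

Because acceptance depends on a position counted from the end, the machine has to buffer the most recent 2 symbols. Make each state the string of the last up-to-2 symbols read; on input `x` shift the window left and append `x`. Accept when the buffered window has length 2 and begins with `1`.
7 states suffice.
        0   1  
>  s0   s1  s2 
   s1   s3  s4 
   s2   s5  s6 
   s3   s3  s4 
   s4   s5  s6 
 * s5   s3  s4 
 * s6   s5  s6 
(> = start, * = accepting)

start=s0 accept=s5,s6 s0-0->s1 s0-1->s2 s1-0->s3 s1-1->s4 s2-0->s5 s2-1->s6 s3-0->s3 s3-1->s4 s4-0->s5 s4-1->s6 s5-0->s3 s5-1->s4 s6-0->s5 s6-1->s6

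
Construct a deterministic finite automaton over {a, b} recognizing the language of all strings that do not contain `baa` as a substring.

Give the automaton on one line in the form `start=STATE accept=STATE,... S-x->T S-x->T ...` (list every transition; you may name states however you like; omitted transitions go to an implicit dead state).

start=q0 accept=q0,q1,q2 q0-a->q0 q0-b->q1 q1-a->q2 q1-b->q1 q2-a->q3 q2-b->q1 q3-a->q3 q3-b->q3

Track partial matches of the forbidden pattern `baa`. State q3 is a dead state reached once `baa` has occurred; every other state accepts. q0 means no part of `baa` is currently matched.
        a   b  
>* q0   q0  q1 
 * q1   q2  q1 
 * q2   q3  q1 
   q3   q3  q3 
(> = start, * = accepting)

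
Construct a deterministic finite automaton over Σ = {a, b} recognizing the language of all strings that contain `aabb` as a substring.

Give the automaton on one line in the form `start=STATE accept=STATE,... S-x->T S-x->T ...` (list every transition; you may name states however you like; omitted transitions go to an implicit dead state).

Track how much of `aabb` has been matched so far: state s0 is no progress, s4 is the absorbing accept state reached once `aabb` has occurred. Intermediate states record partial matches; on a mismatch, fall back to the longest reusable overlap.
        a   b  
>  s0   s1  s0 
   s1   s2  s0 
   s2   s2  s3 
   s3   s1  s4 
 * s4   s4  s4 
(> = start, * = accepting)

start=s0 accept=s4 s0-a->s1 s0-b->s0 s1-a->s2 s1-b->s0 s2-a->s2 s2-b->s3 s3-a->s1 s3-b->s4 s4-a->s4 s4-b->s4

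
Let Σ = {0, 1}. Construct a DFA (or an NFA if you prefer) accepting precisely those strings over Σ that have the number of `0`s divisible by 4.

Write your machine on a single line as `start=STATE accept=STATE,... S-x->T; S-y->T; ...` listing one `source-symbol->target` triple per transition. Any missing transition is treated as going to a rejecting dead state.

start=A; accept=A; A-0->B; A-1->A; B-0->C; B-1->B; C-0->D; C-1->C; D-0->A; D-1->D

The only thing that matters is how many `0`s have appeared, reduced mod 4. Use one state per residue: A for 0, …, D for 3. Reading `0` moves to the next residue; anything else stays put. A is accepting.
4 states suffice.
       0  1 
>* A   B  A 
   B   C  B 
   C   D  C 
   D   A  D 
(> = start, * = accepting)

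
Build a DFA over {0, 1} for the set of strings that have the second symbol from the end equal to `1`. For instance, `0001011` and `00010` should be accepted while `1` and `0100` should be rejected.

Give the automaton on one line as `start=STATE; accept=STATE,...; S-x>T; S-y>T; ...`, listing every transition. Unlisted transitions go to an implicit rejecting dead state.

Because acceptance depends on a position counted from the end, the machine has to buffer the most recent 2 symbols. Make each state the string of the last up-to-2 symbols read; on input `x` shift the window left and append `x`. Accept when the buffered window has length 2 and begins with `1`.
With 7 states:
        0   1  
>  q0   q1  q2 
   q1   q3  q4 
   q2   q5  q6 
   q3   q3  q4 
   q4   q5  q6 
 * q5   q3  q4 
 * q6   q5  q6 
(> = start, * = accepting)

start=q0; accept=q5,q6; q0-0>q1; q0-1>q2; q1-0>q3; q1-1>q4; q2-0>q5; q2-1>q6; q3-0>q3; q3-1>q4; q4-0>q5; q4-1>q6; q5-0>q3; q5-1>q4; q6-0>q5; q6-1>q6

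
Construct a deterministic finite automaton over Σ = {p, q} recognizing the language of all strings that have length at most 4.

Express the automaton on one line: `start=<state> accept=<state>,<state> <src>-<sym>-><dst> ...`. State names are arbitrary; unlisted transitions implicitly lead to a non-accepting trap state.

start=A accept=A,B,C,D,E A-p->B A-q->B B-p->C B-q->C C-p->D C-q->D D-p->E D-q->E E-p->F E-q->F F-p->F F-q->F

We only need to distinguish lengths 0, 1, …, 4, and '>4'. Chain A → B → C → D → E → F on every symbol, with F looping. Accepting states: {A, B, C, D, E}.
       p  q 
>* A   B  B 
 * B   C  C 
 * C   D  D 
 * D   E  E 
 * E   F  F 
   F   F  F 
(> = start, * = accepting)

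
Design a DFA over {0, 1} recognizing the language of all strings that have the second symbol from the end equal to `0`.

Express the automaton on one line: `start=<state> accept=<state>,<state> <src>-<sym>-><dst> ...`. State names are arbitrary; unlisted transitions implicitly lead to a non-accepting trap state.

start=s0 accept=s3,s4 s0-0->s1 s0-1->s2 s1-0->s3 s1-1->s4 s2-0->s5 s2-1->s6 s3-0->s3 s3-1->s4 s4-0->s5 s4-1->s6 s5-0->s3 s5-1->s4 s6-0->s5 s6-1->s6

Because acceptance depends on a position counted from the end, the machine has to buffer the most recent 2 symbols. Make each state the string of the last up-to-2 symbols read; on input `x` shift the window left and append `x`. Accept when the buffered window has length 2 and begins with `0`.
        0   1  
>  s0   s1  s2 
   s1   s3  s4 
   s2   s5  s6 
 * s3   s3  s4 
 * s4   s5  s6 
   s5   s3  s4 
   s6   s5  s6 
(> = start, * = accepting)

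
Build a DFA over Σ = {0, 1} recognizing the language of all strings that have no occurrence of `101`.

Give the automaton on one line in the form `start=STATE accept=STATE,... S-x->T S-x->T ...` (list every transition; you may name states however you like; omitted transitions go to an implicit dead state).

start=s0 accept=s0,s1,s2 s0-0->s0 s0-1->s1 s1-0->s2 s1-1->s1 s2-0->s0 s2-1->s3 s3-0->s3 s3-1->s3

Track partial matches of the forbidden pattern `101`. State s3 is a dead state reached once `101` has occurred; every other state accepts. s0 means no part of `101` is currently matched.
With 4 states:
        0   1  
>* s0   s0  s1 
 * s1   s2  s1 
 * s2   s0  s3 
   s3   s3  s3 
(> = start, * = accepting)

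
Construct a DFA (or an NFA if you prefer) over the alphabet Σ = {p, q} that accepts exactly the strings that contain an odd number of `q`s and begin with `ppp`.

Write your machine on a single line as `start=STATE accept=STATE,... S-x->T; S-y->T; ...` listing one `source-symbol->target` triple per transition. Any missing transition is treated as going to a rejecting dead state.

start=S0; accept=S5; S0-p->S1; S0-q->S2; S1-p->S3; S1-q->S2; S2-p->S2; S2-q->S2; S3-p->S4; S3-q->S2; S4-p->S4; S4-q->S5; S5-p->S5; S5-q->S4

Handle the two conditions separately and then intersect. One (2 states) tracks the count of `q`s modulo 2; the other (5 states) tracks whether the input so far still matches the prefix `ppp`. Each combined state is a pair, one component from each; accept when both components accept. Minimizing collapses redundant product states.
6 states suffice.
        p   q  
>  S0   S1  S2 
   S1   S3  S2 
   S2   S2  S2 
   S3   S4  S2 
   S4   S4  S5 
 * S5   S5  S4 
(> = start, * = accepting)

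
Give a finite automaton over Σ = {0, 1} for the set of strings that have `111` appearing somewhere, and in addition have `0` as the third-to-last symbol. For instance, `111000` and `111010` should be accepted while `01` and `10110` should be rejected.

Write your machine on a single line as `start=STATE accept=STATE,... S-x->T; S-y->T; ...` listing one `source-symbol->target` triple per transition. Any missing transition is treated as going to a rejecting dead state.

start=q0; accept=q18,q19,q20,q21; q0-0->q1; q0-1->q2; q1-0->q3; q1-1->q4; q2-0->q5; q2-1->q6; q3-0->q7; q3-1->q8; q4-0->q9; q4-1->q10; q5-0->q11; q5-1->q12; q6-0->q13; q6-1->q14; q7-0->q7; q7-1->q8; q8-0->q9; q8-1->q10; q9-0->q11; q9-1->q12; q10-0->q13; q10-1->q14; q11-0->q7; q11-1->q8; q12-0->q9; q12-1->q10; q13-0->q11; q13-1->q12; q14-0->q15; q14-1->q14; q15-0->q16; q15-1->q17; q16-0->q18; q16-1->q19; q17-0->q20; q17-1->q21; q18-0->q18; q18-1->q19; q19-0->q20; q19-1->q21; q20-0->q16; q20-1->q17; q21-0->q15; q21-1->q14

Run two small machines in parallel and take their product. One (4 states) tracks whether and how much of `111` has been seen; the other (15 states) tracks the last 3 symbols read. Each combined state is a pair, one component from each; accept when both components accept.
22 states suffice.
          0    1  
>  q0     q1   q2 
   q1     q3   q4 
   q2     q5   q6 
   q3     q7   q8 
   q4     q9  q10 
   q5    q11  q12 
   q6    q13  q14 
   q7     q7   q8 
   q8     q9  q10 
   q9    q11  q12 
   q10   q13  q14 
   q11    q7   q8 
   q12    q9  q10 
   q13   q11  q12 
   q14   q15  q14 
   q15   q16  q17 
   q16   q18  q19 
   q17   q20  q21 
 * q18   q18  q19 
 * q19   q20  q21 
 * q20   q16  q17 
 * q21   q15  q14 
(> = start, * = accepting)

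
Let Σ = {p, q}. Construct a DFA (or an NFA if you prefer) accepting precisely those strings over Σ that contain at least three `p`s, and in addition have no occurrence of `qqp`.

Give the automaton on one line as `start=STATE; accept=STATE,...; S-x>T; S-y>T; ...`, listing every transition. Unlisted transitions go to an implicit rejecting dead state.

Handle the two conditions separately and then intersect. One (5 states) tracks the count of `p`s, saturating at 4; the other (4 states) tracks partial matches of the forbidden pattern `qqp`. Each combined state is a pair, one component from each; accept when both components accept. Minimizing collapses redundant product states.
10 states suffice.
        p   q  
>  S0   S1  S2 
   S1   S3  S4 
   S2   S1  S5 
   S3   S6  S7 
   S4   S3  S5 
   S5   S5  S5 
 * S6   S6  S8 
   S7   S6  S5 
 * S8   S6  S9 
 * S9   S5  S9 
(> = start, * = accepting)

start=S0; accept=S6,S8,S9; S0-p>S1; S0-q>S2; S1-p>S3; S1-q>S4; S2-p>S1; S2-q>S5; S3-p>S6; S3-q>S7; S4-p>S3; S4-q>S5; S5-p>S5; S5-q>S5; S6-p>S6; S6-q>S8; S7-p>S6; S7-q>S5; S8-p>S6; S8-q>S9; S9-p>S5; S9-q>S9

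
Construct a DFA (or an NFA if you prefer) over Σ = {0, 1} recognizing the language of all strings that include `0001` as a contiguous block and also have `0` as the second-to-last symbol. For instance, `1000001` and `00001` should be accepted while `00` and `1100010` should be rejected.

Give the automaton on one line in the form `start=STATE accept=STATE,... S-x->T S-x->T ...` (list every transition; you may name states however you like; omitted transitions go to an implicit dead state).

Handle the two conditions separately and then intersect. The first has 5 states tracking whether and how much of `0001` has been seen; the second has 7 states tracking the last 2 symbols read. A product state is a pair (one from each), accepting exactly when both do.
With 12 states:
       0  1 
>  A   B  C 
   B   D  E 
   C   F  G 
   D   H  E 
   E   F  G 
   F   D  E 
   G   F  G 
   H   H  I 
 * I   J  K 
   J   L  I 
   K   J  K 
 * L   L  I 
(> = start, * = accepting)

start=A accept=I,L A-0->B A-1->C B-0->D B-1->E C-0->F C-1->G D-0->H D-1->E E-0->F E-1->G F-0->D F-1->E G-0->F G-1->G H-0->H H-1->I I-0->J I-1->K J-0->L J-1->I K-0->J K-1->K L-0->L L-1->I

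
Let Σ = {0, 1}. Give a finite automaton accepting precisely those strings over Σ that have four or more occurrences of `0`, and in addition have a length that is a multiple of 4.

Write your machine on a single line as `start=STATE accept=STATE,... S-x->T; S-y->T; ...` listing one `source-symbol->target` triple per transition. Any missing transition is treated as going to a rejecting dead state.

start=q0; accept=q10,q23; q0-0->q1; q0-1->q2; q1-0->q3; q1-1->q4; q2-0->q4; q2-1->q5; q3-0->q6; q3-1->q7; q4-0->q7; q4-1->q8; q5-0->q8; q5-1->q9; q6-0->q10; q6-1->q11; q7-0->q11; q7-1->q12; q8-0->q12; q8-1->q13; q9-0->q13; q9-1->q0; q10-0->q14; q10-1->q15; q11-0->q15; q11-1->q16; q12-0->q16; q12-1->q17; q13-0->q17; q13-1->q1; q14-0->q18; q14-1->q18; q15-0->q18; q15-1->q19; q16-0->q19; q16-1->q20; q17-0->q20; q17-1->q3; q18-0->q21; q18-1->q21; q19-0->q21; q19-1->q22; q20-0->q22; q20-1->q6; q21-0->q23; q21-1->q23; q22-0->q23; q22-1->q10; q23-0->q14; q23-1->q14

Build one automaton per condition and run them in lockstep. The first has 6 states tracking the count of `0`s, saturating at 5; the second has 4 states tracking the input length modulo 4. A product state is a pair (one from each), accepting exactly when both do.
          0    1  
>  q0     q1   q2 
   q1     q3   q4 
   q2     q4   q5 
   q3     q6   q7 
   q4     q7   q8 
   q5     q8   q9 
   q6    q10  q11 
   q7    q11  q12 
   q8    q12  q13 
   q9    q13   q0 
 * q10   q14  q15 
   q11   q15  q16 
   q12   q16  q17 
   q13   q17   q1 
   q14   q18  q18 
   q15   q18  q19 
   q16   q19  q20 
   q17   q20   q3 
   q18   q21  q21 
   q19   q21  q22 
   q20   q22   q6 
   q21   q23  q23 
   q22   q23  q10 
 * q23   q14  q14 
(> = start, * = accepting)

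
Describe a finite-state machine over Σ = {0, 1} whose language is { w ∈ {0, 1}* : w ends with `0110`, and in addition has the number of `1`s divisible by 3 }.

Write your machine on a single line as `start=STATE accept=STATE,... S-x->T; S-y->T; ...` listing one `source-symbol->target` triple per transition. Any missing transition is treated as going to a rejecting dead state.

Handle the two conditions separately and then intersect. One (5 states) tracks how much of the suffix `0110` has currently been matched; the other (3 states) tracks the count of `1`s modulo 3. Each combined state is a pair, one component from each; accept when both components accept. After merging equivalent states the machine shrinks.
With 7 states:
        0   1  
>  s0   s0  s1 
   s1   s2  s3 
   s2   s2  s4 
   s3   s3  s0 
   s4   s3  s5 
   s5   s6  s1 
 * s6   s0  s1 
(> = start, * = accepting)

start=s0; accept=s6; s0-0->s0; s0-1->s1; s1-0->s2; s1-1->s3; s2-0->s2; s2-1->s4; s3-0->s3; s3-1->s0; s4-0->s3; s4-1->s5; s5-0->s6; s5-1->s1; s6-0->s0; s6-1->s1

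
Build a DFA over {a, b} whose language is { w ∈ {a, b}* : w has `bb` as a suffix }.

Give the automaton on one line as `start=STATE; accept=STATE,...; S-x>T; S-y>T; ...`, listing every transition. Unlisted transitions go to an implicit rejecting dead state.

Let each state record the length of the longest suffix of the input read so far that is also a prefix of `bb`. q1 means the last symbol is `b`; q2 means the last 2 symbols are `bb`. Accept only at q2, where the string currently ends in `bb`.
With 3 states:
        a   b  
>  q0   q0  q1 
   q1   q0  q2 
 * q2   q0  q2 
(> = start, * = accepting)

start=q0; accept=q2; q0-a>q0; q0-b>q1; q1-a>q0; q1-b>q2; q2-a>q0; q2-b>q2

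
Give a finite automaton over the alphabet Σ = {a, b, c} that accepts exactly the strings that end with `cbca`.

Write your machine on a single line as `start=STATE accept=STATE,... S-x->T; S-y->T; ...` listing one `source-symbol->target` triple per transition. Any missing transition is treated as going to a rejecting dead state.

Let each state record the length of the longest suffix of the input read so far that is also a prefix of `cbca`. q1 means the last symbol is `c`; q2 means the last 2 symbols are `cb`; q3 means the last 3 symbols are `cbc`; q4 means the last 4 symbols are `cbca`. Accept only at q4, where the string currently ends in `cbca`.
        a   b   c  
>  q0   q0  q0  q1 
   q1   q0  q2  q1 
   q2   q0  q0  q3 
   q3   q4  q2  q1 
 * q4   q0  q0  q1 
(> = start, * = accepting)

start=q0; accept=q4; q0-a->q0; q0-b->q0; q0-c->q1; q1-a->q0; q1-b->q2; q1-c->q1; q2-a->q0; q2-b->q0; q2-c->q3; q3-a->q4; q3-b->q2; q3-c->q1; q4-a->q0; q4-b->q0; q4-c->q1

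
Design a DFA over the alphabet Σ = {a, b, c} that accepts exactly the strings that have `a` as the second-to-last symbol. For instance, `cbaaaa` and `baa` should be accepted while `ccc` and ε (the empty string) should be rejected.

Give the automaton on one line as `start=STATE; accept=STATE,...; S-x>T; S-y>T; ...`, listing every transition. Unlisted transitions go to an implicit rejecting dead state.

start=q0; accept=q4,q5,q6; q0-a>q1; q0-b>q2; q0-c>q3; q1-a>q4; q1-b>q5; q1-c>q6; q2-a>q7; q2-b>q8; q2-c>q9; q3-a>q10; q3-b>q11; q3-c>q12; q4-a>q4; q4-b>q5; q4-c>q6; q5-a>q7; q5-b>q8; q5-c>q9; q6-a>q10; q6-b>q11; q6-c>q12; q7-a>q4; q7-b>q5; q7-c>q6; q8-a>q7; q8-b>q8; q8-c>q9; q9-a>q10; q9-b>q11; q9-c>q12; q10-a>q4; q10-b>q5; q10-c>q6; q11-a>q7; q11-b>q8; q11-c>q9; q12-a>q10; q12-b>q11; q12-c>q12

A DFA must remember the last 2 symbols (since which symbol is second-to-last isn't known until the input ends). Use one state per possible window of the last ≤2 symbols; accept from those whose window starts with `a`.
          a    b    c  
>  q0     q1   q2   q3 
   q1     q4   q5   q6 
   q2     q7   q8   q9 
   q3    q10  q11  q12 
 * q4     q4   q5   q6 
 * q5     q7   q8   q9 
 * q6    q10  q11  q12 
   q7     q4   q5   q6 
   q8     q7   q8   q9 
   q9    q10  q11  q12 
   q10    q4   q5   q6 
   q11    q7   q8   q9 
   q12   q10  q11  q12 
(> = start, * = accepting)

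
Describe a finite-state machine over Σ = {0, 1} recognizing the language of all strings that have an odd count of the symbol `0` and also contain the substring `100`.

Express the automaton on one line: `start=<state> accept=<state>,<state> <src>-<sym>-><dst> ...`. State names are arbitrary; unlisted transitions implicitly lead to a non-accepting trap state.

start=S0 accept=S7 S0-0->S1 S0-1->S2 S1-0->S0 S1-1->S3 S2-0->S4 S2-1->S2 S3-0->S5 S3-1->S3 S4-0->S6 S4-1->S3 S5-0->S7 S5-1->S2 S6-0->S7 S6-1->S6 S7-0->S6 S7-1->S7

Run two small machines in parallel and take their product. The first has 2 states tracking the count of `0`s modulo 2; the second has 4 states tracking whether and how much of `100` has been seen. A product state is a pair (one from each), accepting exactly when both do.
        0   1  
>  S0   S1  S2 
   S1   S0  S3 
   S2   S4  S2 
   S3   S5  S3 
   S4   S6  S3 
   S5   S7  S2 
   S6   S7  S6 
 * S7   S6  S7 
(> = start, * = accepting)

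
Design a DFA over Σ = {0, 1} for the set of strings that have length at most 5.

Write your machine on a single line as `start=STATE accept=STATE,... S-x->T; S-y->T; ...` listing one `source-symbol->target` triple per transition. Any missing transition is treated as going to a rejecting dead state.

Count input length up to 6: every symbol moves from q0 toward q6, which means 'more than 5' and absorbs. Accept from {q0, q1, q2, q3, q4, q5}.
With 7 states:
        0   1  
>* q0   q1  q1 
 * q1   q2  q2 
 * q2   q3  q3 
 * q3   q4  q4 
 * q4   q5  q5 
 * q5   q6  q6 
   q6   q6  q6 
(> = start, * = accepting)

start=q0; accept=q0,q1,q2,q3,q4,q5; q0-0->q1; q0-1->q1; q1-0->q2; q1-1->q2; q2-0->q3; q2-1->q3; q3-0->q4; q3-1->q4; q4-0->q5; q4-1->q5; q5-0->q6; q5-1->q6; q6-0->q6; q6-1->q6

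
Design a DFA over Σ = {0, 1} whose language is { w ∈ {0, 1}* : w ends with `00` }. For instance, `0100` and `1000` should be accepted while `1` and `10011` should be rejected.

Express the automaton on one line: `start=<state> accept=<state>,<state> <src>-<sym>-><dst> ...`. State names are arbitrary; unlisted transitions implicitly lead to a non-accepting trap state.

Let each state record the length of the longest suffix of the input read so far that is also a prefix of `00`. B means the last symbol is `0`; C means the last 2 symbols are `00`. Accept only at C, where the string currently ends in `00`.
With 3 states:
       0  1 
>  A   B  A 
   B   C  A 
 * C   C  A 
(> = start, * = accepting)

start=A accept=C A-0->B A-1->A B-0->C B-1->A C-0->C C-1->A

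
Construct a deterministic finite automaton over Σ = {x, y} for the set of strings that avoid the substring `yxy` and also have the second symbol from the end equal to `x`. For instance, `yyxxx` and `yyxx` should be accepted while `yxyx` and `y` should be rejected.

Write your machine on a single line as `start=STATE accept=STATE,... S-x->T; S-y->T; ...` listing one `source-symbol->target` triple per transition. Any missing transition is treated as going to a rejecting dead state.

Run two small machines in parallel and take their product. One (4 states) tracks partial matches of the forbidden pattern `yxy`; the other (7 states) tracks the last 2 symbols read. Each combined state is a pair, one component from each; accept when both components accept.
11 states suffice.
          x    y  
>  q0     q1   q2 
   q1     q3   q4 
   q2     q5   q6 
 * q3     q3   q4 
 * q4     q5   q6 
   q5     q3   q7 
   q6     q5   q6 
   q7     q8   q9 
   q8    q10   q7 
   q9     q8   q9 
   q10   q10   q7 
(> = start, * = accepting)

start=q0; accept=q3,q4; q0-x->q1; q0-y->q2; q1-x->q3; q1-y->q4; q2-x->q5; q2-y->q6; q3-x->q3; q3-y->q4; q4-x->q5; q4-y->q6; q5-x->q3; q5-y->q7; q6-x->q5; q6-y->q6; q7-x->q8; q7-y->q9; q8-x->q10; q8-y->q7; q9-x->q8; q9-y->q9; q10-x->q10; q10-y->q7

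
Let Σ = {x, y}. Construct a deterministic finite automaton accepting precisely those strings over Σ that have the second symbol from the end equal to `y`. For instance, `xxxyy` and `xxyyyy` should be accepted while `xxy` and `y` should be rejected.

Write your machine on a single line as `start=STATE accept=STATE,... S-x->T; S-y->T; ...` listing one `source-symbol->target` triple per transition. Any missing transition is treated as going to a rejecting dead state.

A DFA must remember the last 2 symbols (since which symbol is second-to-last isn't known until the input ends). Use one state per possible window of the last ≤2 symbols; accept from those whose window starts with `y`.
7 states suffice.
        x   y  
>  S0   S1  S2 
   S1   S3  S4 
   S2   S5  S6 
   S3   S3  S4 
   S4   S5  S6 
 * S5   S3  S4 
 * S6   S5  S6 
(> = start, * = accepting)

start=S0; accept=S5,S6; S0-x->S1; S0-y->S2; S1-x->S3; S1-y->S4; S2-x->S5; S2-y->S6; S3-x->S3; S3-y->S4; S4-x->S5; S4-y->S6; S5-x->S3; S5-y->S4; S6-x->S5; S6-y->S6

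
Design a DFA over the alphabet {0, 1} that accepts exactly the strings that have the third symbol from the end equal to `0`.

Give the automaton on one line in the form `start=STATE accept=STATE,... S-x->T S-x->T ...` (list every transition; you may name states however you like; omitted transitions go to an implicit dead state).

A DFA must remember the last 3 symbols (since which symbol is third-to-last isn't known until the input ends). Use one state per possible window of the last ≤3 symbols; accept from those whose window starts with `0`.
A 15-state machine:
       0  1 
>  A   B  C 
   B   D  E 
   C   F  G 
   D   H  I 
   E   J  K 
   F   L  M 
   G   N  O 
 * H   H  I 
 * I   J  K 
 * J   L  M 
 * K   N  O 
   L   H  I 
   M   J  K 
   N   L  M 
   O   N  O 
(> = start, * = accepting)

start=A accept=H,I,J,K A-0->B A-1->C B-0->D B-1->E C-0->F C-1->G D-0->H D-1->I E-0->J E-1->K F-0->L F-1->M G-0->N G-1->O H-0->H H-1->I I-0->J I-1->K J-0->L J-1->M K-0->N K-1->O L-0->H L-1->I M-0->J M-1->K N-0->L N-1->M O-0->N O-1->O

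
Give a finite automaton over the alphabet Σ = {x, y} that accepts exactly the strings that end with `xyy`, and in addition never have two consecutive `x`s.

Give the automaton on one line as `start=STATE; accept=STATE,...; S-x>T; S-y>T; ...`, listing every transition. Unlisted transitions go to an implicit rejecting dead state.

start=A; accept=E; A-x>B; A-y>A; B-x>C; B-y>D; C-x>C; C-y>C; D-x>B; D-y>E; E-x>B; E-y>A

Build one automaton per condition and run them in lockstep. One (4 states) tracks how much of the suffix `xyy` has currently been matched; the other (3 states) tracks partial matches of the forbidden pattern `xx`. Each combined state is a pair, one component from each; accept when both components accept. Equivalent product states are then merged.
A 5-state machine:
       x  y 
>  A   B  A 
   B   C  D 
   C   C  C 
   D   B  E 
 * E   B  A 
(> = start, * = accepting)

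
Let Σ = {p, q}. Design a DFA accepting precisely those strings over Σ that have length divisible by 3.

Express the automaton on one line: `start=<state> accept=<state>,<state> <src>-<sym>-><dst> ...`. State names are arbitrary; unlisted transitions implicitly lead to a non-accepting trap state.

Only the length mod 3 matters, so use a 3-cycle: from any state, every input symbol moves to the next state, wrapping C back to A. Mark A accepting.
       p  q 
>* A   B  B 
   B   C  C 
   C   A  A 
(> = start, * = accepting)

start=A accept=A A-p->B A-q->B B-p->C B-q->C C-p->A C-q->A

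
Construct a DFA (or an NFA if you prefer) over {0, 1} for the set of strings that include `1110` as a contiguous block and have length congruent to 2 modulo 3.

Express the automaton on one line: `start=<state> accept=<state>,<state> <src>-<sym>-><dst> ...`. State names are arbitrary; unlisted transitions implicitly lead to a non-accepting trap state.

start=q0 accept=q13 q0-0->q1 q0-1->q2 q1-0->q3 q1-1->q4 q2-0->q3 q2-1->q5 q3-0->q0 q3-1->q6 q4-0->q0 q4-1->q7 q5-0->q0 q5-1->q8 q6-0->q1 q6-1->q9 q7-0->q1 q7-1->q10 q8-0->q11 q8-1->q10 q9-0->q3 q9-1->q12 q10-0->q13 q10-1->q12 q11-0->q13 q11-1->q13 q12-0->q14 q12-1->q8 q13-0->q14 q13-1->q14 q14-0->q11 q14-1->q11

Handle the two conditions separately and then intersect. One (5 states) tracks whether and how much of `1110` has been seen; the other (3 states) tracks the input length modulo 3. Each combined state is a pair, one component from each; accept when both components accept.
A 15-state machine:
          0    1  
>  q0     q1   q2 
   q1     q3   q4 
   q2     q3   q5 
   q3     q0   q6 
   q4     q0   q7 
   q5     q0   q8 
   q6     q1   q9 
   q7     q1  q10 
   q8    q11  q10 
   q9     q3  q12 
   q10   q13  q12 
   q11   q13  q13 
   q12   q14   q8 
 * q13   q14  q14 
   q14   q11  q11 
(> = start, * = accepting)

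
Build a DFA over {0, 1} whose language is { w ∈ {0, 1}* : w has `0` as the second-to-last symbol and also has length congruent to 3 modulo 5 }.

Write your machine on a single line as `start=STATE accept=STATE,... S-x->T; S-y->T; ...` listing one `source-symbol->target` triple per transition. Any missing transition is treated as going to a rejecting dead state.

start=S0; accept=S7,S8; S0-0->S1; S0-1->S2; S1-0->S3; S1-1->S4; S2-0->S5; S2-1->S6; S3-0->S7; S3-1->S8; S4-0->S9; S4-1->S10; S5-0->S7; S5-1->S8; S6-0->S9; S6-1->S10; S7-0->S11; S7-1->S12; S8-0->S13; S8-1->S14; S9-0->S11; S9-1->S12; S10-0->S13; S10-1->S14; S11-0->S15; S11-1->S16; S12-0->S17; S12-1->S18; S13-0->S15; S13-1->S16; S14-0->S17; S14-1->S18; S15-0->S19; S15-1->S20; S16-0->S21; S16-1->S22; S17-0->S19; S17-1->S20; S18-0->S21; S18-1->S22; S19-0->S3; S19-1->S4; S20-0->S5; S20-1->S6; S21-0->S3; S21-1->S4; S22-0->S5; S22-1->S6

Handle the two conditions separately and then intersect. The first has 7 states tracking the last 2 symbols read; the second has 5 states tracking the input length modulo 5. A product state is a pair (one from each), accepting exactly when both do.
          0    1  
>  S0     S1   S2 
   S1     S3   S4 
   S2     S5   S6 
   S3     S7   S8 
   S4     S9  S10 
   S5     S7   S8 
   S6     S9  S10 
 * S7    S11  S12 
 * S8    S13  S14 
   S9    S11  S12 
   S10   S13  S14 
   S11   S15  S16 
   S12   S17  S18 
   S13   S15  S16 
   S14   S17  S18 
   S15   S19  S20 
   S16   S21  S22 
   S17   S19  S20 
   S18   S21  S22 
   S19    S3   S4 
   S20    S5   S6 
   S21    S3   S4 
   S22    S5   S6 
(> = start, * = accepting)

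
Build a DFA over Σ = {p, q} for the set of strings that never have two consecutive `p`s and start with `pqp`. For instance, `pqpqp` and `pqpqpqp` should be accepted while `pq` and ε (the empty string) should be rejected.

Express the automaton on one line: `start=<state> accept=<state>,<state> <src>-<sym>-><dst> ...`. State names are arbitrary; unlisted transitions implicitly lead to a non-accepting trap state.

start=s0 accept=s6,s8 s0-p->s1 s0-q->s2 s1-p->s3 s1-q->s4 s2-p->s5 s2-q->s2 s3-p->s3 s3-q->s3 s4-p->s6 s4-q->s2 s5-p->s3 s5-q->s2 s6-p->s7 s6-q->s8 s7-p->s7 s7-q->s7 s8-p->s6 s8-q->s8

Handle the two conditions separately and then intersect. One (3 states) tracks partial matches of the forbidden pattern `pp`; the other (5 states) tracks whether the input so far still matches the prefix `pqp`. Each combined state is a pair, one component from each; accept when both components accept.
A 9-state machine:
        p   q  
>  s0   s1  s2 
   s1   s3  s4 
   s2   s5  s2 
   s3   s3  s3 
   s4   s6  s2 
   s5   s3  s2 
 * s6   s7  s8 
   s7   s7  s7 
 * s8   s6  s8 
(> = start, * = accepting)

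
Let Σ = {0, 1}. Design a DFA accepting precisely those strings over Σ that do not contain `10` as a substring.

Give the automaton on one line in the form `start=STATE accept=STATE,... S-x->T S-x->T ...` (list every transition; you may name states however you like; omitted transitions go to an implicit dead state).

start=A accept=A,B A-0->A A-1->B B-0->C B-1->B C-0->C C-1->C

This is the complement of 'contains `10`'. Use the same substring-matching states — A through C holding how much of `10` has just been matched — but flip the accepting set: everything except the trap C accepts.
3 states suffice.
       0  1 
>* A   A  B 
 * B   C  B 
   C   C  C 
(> = start, * = accepting)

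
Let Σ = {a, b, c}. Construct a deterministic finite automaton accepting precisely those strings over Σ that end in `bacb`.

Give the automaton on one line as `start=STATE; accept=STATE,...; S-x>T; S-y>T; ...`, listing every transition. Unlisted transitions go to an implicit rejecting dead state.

start=s0; accept=s4; s0-a>s0; s0-b>s1; s0-c>s0; s1-a>s2; s1-b>s1; s1-c>s0; s2-a>s0; s2-b>s1; s2-c>s3; s3-a>s0; s3-b>s4; s3-c>s0; s4-a>s2; s4-b>s1; s4-c>s0

Let each state record the length of the longest suffix of the input read so far that is also a prefix of `bacb`. s1 means the last symbol is `b`; s2 means the last 2 symbols are `ba`; s3 means the last 3 symbols are `bac`; s4 means the last 4 symbols are `bacb`. Accept only at s4, where the string currently ends in `bacb`.
5 states suffice.
        a   b   c  
>  s0   s0  s1  s0 
   s1   s2  s1  s0 
   s2   s0  s1  s3 
   s3   s0  s4  s0 
 * s4   s2  s1  s0 
(> = start, * = accepting)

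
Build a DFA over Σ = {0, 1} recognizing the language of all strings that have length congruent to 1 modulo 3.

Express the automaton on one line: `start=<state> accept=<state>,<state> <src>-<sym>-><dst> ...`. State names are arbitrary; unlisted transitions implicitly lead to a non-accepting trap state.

Only the length mod 3 matters, so use a 3-cycle: from any state, every input symbol moves to the next state, wrapping s2 back to s0. Mark s1 accepting.
3 states suffice.
        0   1  
>  s0   s1  s1 
 * s1   s2  s2 
   s2   s0  s0 
(> = start, * = accepting)

start=s0 accept=s1 s0-0->s1 s0-1->s1 s1-0->s2 s1-1->s2 s2-0->s0 s2-1->s0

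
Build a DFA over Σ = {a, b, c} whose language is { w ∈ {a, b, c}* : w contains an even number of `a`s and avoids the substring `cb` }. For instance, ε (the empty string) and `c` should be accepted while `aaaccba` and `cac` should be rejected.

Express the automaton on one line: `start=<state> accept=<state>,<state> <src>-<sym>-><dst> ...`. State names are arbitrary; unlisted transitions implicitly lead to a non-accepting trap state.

start=q0 accept=q0,q2 q0-a->q1 q0-b->q0 q0-c->q2 q1-a->q0 q1-b->q1 q1-c->q3 q2-a->q1 q2-b->q4 q2-c->q2 q3-a->q0 q3-b->q4 q3-c->q3 q4-a->q4 q4-b->q4 q4-c->q4

Build one automaton per condition and run them in lockstep. The first has 2 states tracking the count of `a`s modulo 2; the second has 3 states tracking partial matches of the forbidden pattern `cb`. A product state is a pair (one from each), accepting exactly when both do. After merging equivalent states the machine shrinks.
        a   b   c  
>* q0   q1  q0  q2 
   q1   q0  q1  q3 
 * q2   q1  q4  q2 
   q3   q0  q4  q3 
   q4   q4  q4  q4 
(> = start, * = accepting)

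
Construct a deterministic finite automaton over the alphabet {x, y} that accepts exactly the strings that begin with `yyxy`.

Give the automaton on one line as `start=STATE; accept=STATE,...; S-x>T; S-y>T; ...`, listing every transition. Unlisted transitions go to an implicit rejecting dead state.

Check the first 4 symbols one by one: s0 through s3 record how many have matched `yyxy` so far; any wrong symbol goes to the dead state s5. After all 4 match we enter the accepting sink s4.
A 6-state machine:
        x   y  
>  s0   s5  s1 
   s1   s5  s2 
   s2   s3  s5 
   s3   s5  s4 
 * s4   s4  s4 
   s5   s5  s5 
(> = start, * = accepting)

start=s0; accept=s4; s0-x>s5; s0-y>s1; s1-x>s5; s1-y>s2; s2-x>s3; s2-y>s5; s3-x>s5; s3-y>s4; s4-x>s4; s4-y>s4; s5-x>s5; s5-y>s5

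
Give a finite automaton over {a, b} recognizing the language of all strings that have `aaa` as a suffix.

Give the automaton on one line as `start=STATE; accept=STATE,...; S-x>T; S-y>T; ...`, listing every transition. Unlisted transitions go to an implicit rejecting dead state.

start=s0; accept=s3; s0-a>s1; s0-b>s0; s1-a>s2; s1-b>s0; s2-a>s3; s2-b>s0; s3-a>s3; s3-b>s0

Remember how much of `aaa` the current input suffix matches. State s0 means no match yet; s1 means the last symbol is `a`; s2 means the last 2 symbols are `aa`; s3 means the last 3 symbols are `aaa`. Only s3 accepts. On a mismatch, fall back to the longest proper suffix that is still a prefix of `aaa`.
        a   b  
>  s0   s1  s0 
   s1   s2  s0 
   s2   s3  s0 
 * s3   s3  s0 
(> = start, * = accepting)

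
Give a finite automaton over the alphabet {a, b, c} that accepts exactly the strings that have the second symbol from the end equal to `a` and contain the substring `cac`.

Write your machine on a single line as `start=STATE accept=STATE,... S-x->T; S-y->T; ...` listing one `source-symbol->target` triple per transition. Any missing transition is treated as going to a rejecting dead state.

start=q0; accept=q3,q6; q0-a->q0; q0-b->q0; q0-c->q1; q1-a->q2; q1-b->q0; q1-c->q1; q2-a->q0; q2-b->q0; q2-c->q3; q3-a->q4; q3-b->q5; q3-c->q5; q4-a->q6; q4-b->q3; q4-c->q3; q5-a->q4; q5-b->q5; q5-c->q5; q6-a->q6; q6-b->q3; q6-c->q3

Build one automaton per condition and run them in lockstep. One (13 states) tracks the last 2 symbols read; the other (4 states) tracks whether and how much of `cac` has been seen. Each combined state is a pair, one component from each; accept when both components accept. Minimizing collapses redundant product states.
        a   b   c  
>  q0   q0  q0  q1 
   q1   q2  q0  q1 
   q2   q0  q0  q3 
 * q3   q4  q5  q5 
   q4   q6  q3  q3 
   q5   q4  q5  q5 
 * q6   q6  q3  q3 
(> = start, * = accepting)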